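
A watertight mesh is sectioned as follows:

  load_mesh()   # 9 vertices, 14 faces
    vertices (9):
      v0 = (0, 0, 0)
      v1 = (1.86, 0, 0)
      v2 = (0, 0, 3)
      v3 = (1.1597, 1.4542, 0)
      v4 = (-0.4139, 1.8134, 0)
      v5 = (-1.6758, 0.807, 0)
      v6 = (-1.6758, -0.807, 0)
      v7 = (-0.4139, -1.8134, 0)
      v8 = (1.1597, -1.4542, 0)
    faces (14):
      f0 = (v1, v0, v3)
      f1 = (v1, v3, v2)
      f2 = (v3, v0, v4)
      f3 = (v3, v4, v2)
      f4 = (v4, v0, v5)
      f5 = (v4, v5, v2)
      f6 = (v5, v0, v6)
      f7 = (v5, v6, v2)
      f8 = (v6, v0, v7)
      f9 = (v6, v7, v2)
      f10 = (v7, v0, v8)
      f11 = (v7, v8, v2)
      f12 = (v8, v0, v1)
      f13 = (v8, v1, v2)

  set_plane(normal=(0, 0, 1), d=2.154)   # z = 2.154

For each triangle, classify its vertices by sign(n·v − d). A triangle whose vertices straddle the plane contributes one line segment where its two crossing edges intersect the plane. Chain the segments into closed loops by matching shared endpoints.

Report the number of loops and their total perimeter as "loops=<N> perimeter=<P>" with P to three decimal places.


loops=1 perimeter=3.186

Straddling triangles (7 of 14):
  (v1,v3,v2) [--+] → (0.327035, 0.410084, 2.154)–(0.52452, 0, 2.154)  len=0.4552
  (v3,v4,v2) [--+] → (-0.11672, 0.511379, 2.154)–(0.327035, 0.410084, 2.154)  len=0.4552
  (v4,v5,v2) [--+] → (-0.472576, 0.227574, 2.154)–(-0.11672, 0.511379, 2.154)  len=0.4552
  (v5,v6,v2) [--+] → (-0.472576, -0.227574, 2.154)–(-0.472576, 0.227574, 2.154)  len=0.4551
  (v6,v7,v2) [--+] → (-0.11672, -0.511379, 2.154)–(-0.472576, -0.227574, 2.154)  len=0.4552
  (v7,v8,v2) [--+] → (0.327035, -0.410084, 2.154)–(-0.11672, -0.511379, 2.154)  len=0.4552
  (v8,v1,v2) [--+] → (0.52452, 0, 2.154)–(0.327035, -0.410084, 2.154)  len=0.4552

Chained into 1 loop(s):
  loop 1: 7 segments, perimeter = 3.1861
Total perimeter = 3.186


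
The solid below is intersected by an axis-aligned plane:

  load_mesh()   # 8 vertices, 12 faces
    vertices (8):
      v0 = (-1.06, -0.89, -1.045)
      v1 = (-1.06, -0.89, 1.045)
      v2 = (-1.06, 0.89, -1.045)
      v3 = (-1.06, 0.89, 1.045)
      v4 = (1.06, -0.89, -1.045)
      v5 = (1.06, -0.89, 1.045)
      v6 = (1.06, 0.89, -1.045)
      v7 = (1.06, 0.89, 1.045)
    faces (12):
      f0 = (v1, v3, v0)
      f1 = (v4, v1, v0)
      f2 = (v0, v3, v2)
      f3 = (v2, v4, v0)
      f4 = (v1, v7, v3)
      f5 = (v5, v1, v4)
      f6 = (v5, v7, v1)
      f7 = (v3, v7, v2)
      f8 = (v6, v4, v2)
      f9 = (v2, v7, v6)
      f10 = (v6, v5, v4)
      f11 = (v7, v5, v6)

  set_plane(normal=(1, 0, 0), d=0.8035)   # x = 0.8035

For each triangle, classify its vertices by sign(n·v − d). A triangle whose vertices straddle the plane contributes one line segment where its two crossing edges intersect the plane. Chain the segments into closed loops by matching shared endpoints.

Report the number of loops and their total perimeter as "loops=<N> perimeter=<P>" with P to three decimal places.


Straddling triangles (8 of 12):
  (v4,v1,v0) [+--] → (0.8035, -0.89, -0.79213)–(0.8035, -0.89, -1.045)  len=0.2529
  (v2,v4,v0) [-+-] → (0.8035, -0.674637, -1.045)–(0.8035, -0.89, -1.045)  len=0.2154
  (v1,v7,v3) [-+-] → (0.8035, 0.674637, 1.045)–(0.8035, 0.89, 1.045)  len=0.2154
  (v5,v1,v4) [+-+] → (0.8035, -0.89, 1.045)–(0.8035, -0.89, -0.79213)  len=1.8371
  (v5,v7,v1) [++-] → (0.8035, 0.674637, 1.045)–(0.8035, -0.89, 1.045)  len=1.5646
  (v3,v7,v2) [-+-] → (0.8035, 0.89, 1.045)–(0.8035, 0.89, 0.79213)  len=0.2529
  (v6,v4,v2) [++-] → (0.8035, -0.674637, -1.045)–(0.8035, 0.89, -1.045)  len=1.5646
  (v2,v7,v6) [-++] → (0.8035, 0.89, 0.79213)–(0.8035, 0.89, -1.045)  len=1.8371

Chained into 1 loop(s):
  loop 1: 8 segments, perimeter = 7.7400
Total perimeter = 7.740

loops=1 perimeter=7.740


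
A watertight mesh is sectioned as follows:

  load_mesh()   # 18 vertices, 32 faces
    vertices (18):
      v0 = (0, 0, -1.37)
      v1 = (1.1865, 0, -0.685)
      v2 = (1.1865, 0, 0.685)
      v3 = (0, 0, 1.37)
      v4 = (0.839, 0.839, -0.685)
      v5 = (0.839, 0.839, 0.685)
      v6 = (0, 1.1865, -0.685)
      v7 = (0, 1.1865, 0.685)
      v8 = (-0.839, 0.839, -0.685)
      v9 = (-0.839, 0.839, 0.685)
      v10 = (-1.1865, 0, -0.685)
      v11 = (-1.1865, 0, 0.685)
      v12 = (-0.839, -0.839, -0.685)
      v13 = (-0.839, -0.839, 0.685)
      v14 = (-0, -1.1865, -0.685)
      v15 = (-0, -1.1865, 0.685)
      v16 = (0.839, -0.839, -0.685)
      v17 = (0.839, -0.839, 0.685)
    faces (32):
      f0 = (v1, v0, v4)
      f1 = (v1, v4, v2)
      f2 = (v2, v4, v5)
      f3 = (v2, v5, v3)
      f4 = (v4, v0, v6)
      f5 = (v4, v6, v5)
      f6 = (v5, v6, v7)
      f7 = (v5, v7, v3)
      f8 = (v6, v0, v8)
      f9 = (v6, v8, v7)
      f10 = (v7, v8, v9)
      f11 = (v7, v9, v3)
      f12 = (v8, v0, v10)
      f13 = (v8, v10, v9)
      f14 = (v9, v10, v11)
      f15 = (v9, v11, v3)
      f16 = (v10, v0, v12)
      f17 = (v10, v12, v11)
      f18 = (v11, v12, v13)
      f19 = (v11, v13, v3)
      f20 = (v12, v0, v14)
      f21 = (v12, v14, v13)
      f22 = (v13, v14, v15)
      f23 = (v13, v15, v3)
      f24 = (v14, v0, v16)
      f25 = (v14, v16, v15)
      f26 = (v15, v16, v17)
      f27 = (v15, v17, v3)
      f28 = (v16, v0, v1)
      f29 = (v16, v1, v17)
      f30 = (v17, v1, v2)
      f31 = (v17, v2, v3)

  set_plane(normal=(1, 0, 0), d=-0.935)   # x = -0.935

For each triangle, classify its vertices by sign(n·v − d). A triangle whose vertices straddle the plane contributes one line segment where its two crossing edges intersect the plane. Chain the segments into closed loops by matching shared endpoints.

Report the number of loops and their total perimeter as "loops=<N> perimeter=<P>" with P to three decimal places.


Straddling triangles (8 of 32):
  (v8,v0,v10) [++-] → (-0.935, 0, -0.830198)–(-0.935, 0.607219, -0.685)  len=0.6243
  (v8,v10,v9) [+-+] → (-0.935, 0.607219, -0.685)–(-0.935, 0.607219, 0.306525)  len=0.9915
  (v9,v10,v11) [+--] → (-0.935, 0.607219, 0.306525)–(-0.935, 0.607219, 0.685)  len=0.3785
  (v9,v11,v3) [+-+] → (-0.935, 0.607219, 0.685)–(-0.935, 0, 0.830198)  len=0.6243
  (v10,v0,v12) [-++] → (-0.935, 0, -0.830198)–(-0.935, -0.607219, -0.685)  len=0.6243
  (v10,v12,v11) [-+-] → (-0.935, -0.607219, -0.685)–(-0.935, -0.607219, -0.306525)  len=0.3785
  (v11,v12,v13) [-++] → (-0.935, -0.607219, -0.306525)–(-0.935, -0.607219, 0.685)  len=0.9915
  (v11,v13,v3) [-++] → (-0.935, -0.607219, 0.685)–(-0.935, 0, 0.830198)  len=0.6243

Chained into 1 loop(s):
  loop 1: 8 segments, perimeter = 5.2373
Total perimeter = 5.237

loops=1 perimeter=5.237


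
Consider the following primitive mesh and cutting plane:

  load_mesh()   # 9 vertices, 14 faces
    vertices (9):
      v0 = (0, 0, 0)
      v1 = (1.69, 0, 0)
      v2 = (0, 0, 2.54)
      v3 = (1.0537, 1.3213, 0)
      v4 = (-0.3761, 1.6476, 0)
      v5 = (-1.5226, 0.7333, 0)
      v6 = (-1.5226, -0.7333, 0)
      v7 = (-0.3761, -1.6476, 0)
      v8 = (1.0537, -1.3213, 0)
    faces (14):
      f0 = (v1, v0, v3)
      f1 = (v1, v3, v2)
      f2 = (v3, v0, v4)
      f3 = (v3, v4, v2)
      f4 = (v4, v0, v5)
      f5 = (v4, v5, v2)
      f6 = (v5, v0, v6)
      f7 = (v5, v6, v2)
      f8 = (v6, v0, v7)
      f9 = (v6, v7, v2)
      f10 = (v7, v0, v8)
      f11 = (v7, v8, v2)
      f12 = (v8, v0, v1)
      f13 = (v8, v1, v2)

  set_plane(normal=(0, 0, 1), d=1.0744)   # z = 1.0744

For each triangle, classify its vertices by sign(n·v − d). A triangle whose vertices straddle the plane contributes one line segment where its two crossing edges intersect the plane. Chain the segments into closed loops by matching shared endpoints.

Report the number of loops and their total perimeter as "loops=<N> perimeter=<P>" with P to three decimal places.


loops=1 perimeter=5.923

Straddling triangles (7 of 14):
  (v1,v3,v2) [--+] → (0.607993, 0.762401, 1.0744)–(0.975143, 0, 1.0744)  len=0.8462
  (v3,v4,v2) [--+] → (-0.217013, 0.950678, 1.0744)–(0.607993, 0.762401, 1.0744)  len=0.8462
  (v4,v5,v2) [--+] → (-0.878552, 0.42312, 1.0744)–(-0.217013, 0.950678, 1.0744)  len=0.8461
  (v5,v6,v2) [--+] → (-0.878552, -0.42312, 1.0744)–(-0.878552, 0.42312, 1.0744)  len=0.8462
  (v6,v7,v2) [--+] → (-0.217013, -0.950678, 1.0744)–(-0.878552, -0.42312, 1.0744)  len=0.8461
  (v7,v8,v2) [--+] → (0.607993, -0.762401, 1.0744)–(-0.217013, -0.950678, 1.0744)  len=0.8462
  (v8,v1,v2) [--+] → (0.975143, 0, 1.0744)–(0.607993, -0.762401, 1.0744)  len=0.8462

Chained into 1 loop(s):
  loop 1: 7 segments, perimeter = 5.9234
Total perimeter = 5.923


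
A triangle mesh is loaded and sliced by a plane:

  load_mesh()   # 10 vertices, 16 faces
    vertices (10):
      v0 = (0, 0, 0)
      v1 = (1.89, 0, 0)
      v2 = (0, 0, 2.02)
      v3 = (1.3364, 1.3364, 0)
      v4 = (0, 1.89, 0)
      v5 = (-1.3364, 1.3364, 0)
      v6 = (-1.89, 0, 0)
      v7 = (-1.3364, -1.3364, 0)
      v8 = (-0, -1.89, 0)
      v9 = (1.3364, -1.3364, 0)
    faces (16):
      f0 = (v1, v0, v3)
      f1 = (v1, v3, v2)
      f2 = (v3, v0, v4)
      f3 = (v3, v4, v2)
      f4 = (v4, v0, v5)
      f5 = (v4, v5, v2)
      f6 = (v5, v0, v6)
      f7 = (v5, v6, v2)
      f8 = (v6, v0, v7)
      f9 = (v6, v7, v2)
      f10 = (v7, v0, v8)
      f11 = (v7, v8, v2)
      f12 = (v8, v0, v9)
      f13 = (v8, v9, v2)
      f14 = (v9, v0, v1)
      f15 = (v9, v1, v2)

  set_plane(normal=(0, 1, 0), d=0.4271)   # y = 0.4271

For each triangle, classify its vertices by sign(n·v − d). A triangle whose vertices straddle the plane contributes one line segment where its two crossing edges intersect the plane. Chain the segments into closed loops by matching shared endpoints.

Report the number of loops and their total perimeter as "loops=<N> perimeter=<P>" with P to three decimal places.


Straddling triangles (8 of 16):
  (v1,v0,v3) [--+] → (0.4271, 0.4271, 0)–(1.71308, 0.4271, 0)  len=1.2860
  (v1,v3,v2) [-+-] → (1.71308, 0.4271, 0)–(0.4271, 0.4271, 1.37443)  len=1.8822
  (v3,v0,v4) [+-+] → (0.4271, 0.4271, 0)–(0, 0.4271, 0)  len=0.4271
  (v3,v4,v2) [++-] → (0, 0.4271, 1.56352)–(0.4271, 0.4271, 1.37443)  len=0.4671
  (v4,v0,v5) [+-+] → (0, 0.4271, 0)–(-0.4271, 0.4271, 0)  len=0.4271
  (v4,v5,v2) [++-] → (-0.4271, 0.4271, 1.37443)–(0, 0.4271, 1.56352)  len=0.4671
  (v5,v0,v6) [+--] → (-0.4271, 0.4271, 0)–(-1.71308, 0.4271, 0)  len=1.2860
  (v5,v6,v2) [+--] → (-1.71308, 0.4271, 0)–(-0.4271, 0.4271, 1.37443)  len=1.8822

Chained into 1 loop(s):
  loop 1: 8 segments, perimeter = 8.1248
Total perimeter = 8.125

loops=1 perimeter=8.125


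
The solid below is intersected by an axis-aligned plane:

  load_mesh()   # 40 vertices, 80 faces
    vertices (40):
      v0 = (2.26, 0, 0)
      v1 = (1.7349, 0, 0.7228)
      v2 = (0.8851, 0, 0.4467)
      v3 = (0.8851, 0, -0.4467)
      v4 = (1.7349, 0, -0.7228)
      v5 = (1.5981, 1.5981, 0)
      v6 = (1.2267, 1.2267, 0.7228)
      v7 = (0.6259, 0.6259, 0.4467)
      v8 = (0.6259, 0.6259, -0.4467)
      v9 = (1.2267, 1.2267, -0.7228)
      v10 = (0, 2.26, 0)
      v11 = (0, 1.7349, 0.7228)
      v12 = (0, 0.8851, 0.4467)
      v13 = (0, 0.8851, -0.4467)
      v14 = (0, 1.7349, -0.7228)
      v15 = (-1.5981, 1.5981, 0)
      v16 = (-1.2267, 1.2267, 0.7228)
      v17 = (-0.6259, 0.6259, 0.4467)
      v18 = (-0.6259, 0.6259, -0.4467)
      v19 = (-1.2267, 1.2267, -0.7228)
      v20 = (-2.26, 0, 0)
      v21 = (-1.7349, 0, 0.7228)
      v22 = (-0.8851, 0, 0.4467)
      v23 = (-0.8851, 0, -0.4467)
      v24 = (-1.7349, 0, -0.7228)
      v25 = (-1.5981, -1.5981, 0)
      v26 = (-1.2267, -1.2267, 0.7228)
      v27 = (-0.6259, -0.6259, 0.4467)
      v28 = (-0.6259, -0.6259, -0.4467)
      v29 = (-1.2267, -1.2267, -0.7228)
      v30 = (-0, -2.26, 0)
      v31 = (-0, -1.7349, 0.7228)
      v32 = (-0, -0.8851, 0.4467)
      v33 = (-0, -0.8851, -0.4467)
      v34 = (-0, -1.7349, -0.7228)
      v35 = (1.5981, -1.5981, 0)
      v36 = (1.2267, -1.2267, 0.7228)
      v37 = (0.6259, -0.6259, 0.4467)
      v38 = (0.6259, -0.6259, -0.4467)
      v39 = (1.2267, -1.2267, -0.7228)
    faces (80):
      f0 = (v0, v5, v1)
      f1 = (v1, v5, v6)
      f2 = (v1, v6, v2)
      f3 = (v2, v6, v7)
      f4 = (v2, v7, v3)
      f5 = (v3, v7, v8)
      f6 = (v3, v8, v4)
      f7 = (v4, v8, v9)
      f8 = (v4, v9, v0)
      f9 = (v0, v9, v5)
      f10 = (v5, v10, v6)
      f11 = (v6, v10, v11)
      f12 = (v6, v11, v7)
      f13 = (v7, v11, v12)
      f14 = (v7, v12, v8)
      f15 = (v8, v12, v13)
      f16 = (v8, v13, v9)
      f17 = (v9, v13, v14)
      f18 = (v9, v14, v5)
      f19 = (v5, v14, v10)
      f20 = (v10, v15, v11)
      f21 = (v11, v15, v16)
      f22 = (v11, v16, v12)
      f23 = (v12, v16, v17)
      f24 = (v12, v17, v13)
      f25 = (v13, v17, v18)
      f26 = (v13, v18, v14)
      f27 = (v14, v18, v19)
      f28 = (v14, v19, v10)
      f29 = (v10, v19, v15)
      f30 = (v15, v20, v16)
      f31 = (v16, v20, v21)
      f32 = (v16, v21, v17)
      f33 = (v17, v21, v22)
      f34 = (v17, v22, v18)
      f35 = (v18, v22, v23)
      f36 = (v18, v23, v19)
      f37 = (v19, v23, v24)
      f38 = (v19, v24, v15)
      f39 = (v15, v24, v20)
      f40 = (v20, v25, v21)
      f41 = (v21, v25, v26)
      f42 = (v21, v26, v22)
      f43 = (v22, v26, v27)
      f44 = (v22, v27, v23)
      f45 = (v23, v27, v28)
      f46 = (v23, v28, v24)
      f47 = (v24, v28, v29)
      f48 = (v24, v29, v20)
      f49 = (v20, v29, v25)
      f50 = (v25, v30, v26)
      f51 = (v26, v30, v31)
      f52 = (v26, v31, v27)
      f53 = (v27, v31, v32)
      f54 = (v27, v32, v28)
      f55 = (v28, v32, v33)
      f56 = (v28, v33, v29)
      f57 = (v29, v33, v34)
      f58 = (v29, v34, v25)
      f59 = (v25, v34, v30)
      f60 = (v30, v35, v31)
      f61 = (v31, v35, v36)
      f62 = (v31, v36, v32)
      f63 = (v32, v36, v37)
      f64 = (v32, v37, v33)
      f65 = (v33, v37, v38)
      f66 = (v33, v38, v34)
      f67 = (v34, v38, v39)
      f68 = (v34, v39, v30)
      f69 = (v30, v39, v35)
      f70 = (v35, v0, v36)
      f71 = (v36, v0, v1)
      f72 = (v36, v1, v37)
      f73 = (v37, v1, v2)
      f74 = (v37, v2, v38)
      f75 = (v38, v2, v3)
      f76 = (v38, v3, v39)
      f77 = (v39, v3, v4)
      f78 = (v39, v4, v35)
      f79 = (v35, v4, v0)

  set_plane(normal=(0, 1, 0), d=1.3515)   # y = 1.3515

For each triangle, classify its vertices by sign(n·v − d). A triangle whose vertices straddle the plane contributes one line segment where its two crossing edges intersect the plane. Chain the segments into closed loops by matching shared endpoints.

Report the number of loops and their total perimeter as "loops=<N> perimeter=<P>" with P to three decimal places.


loops=1 perimeter=8.070

Straddling triangles (18 of 80):
  (v0,v5,v1) [-+-] → (1.70024, 1.3515, 0)–(1.61921, 1.3515, 0.111534)  len=0.1379
  (v1,v5,v6) [-+-] → (1.61921, 1.3515, 0.111534)–(1.3515, 1.3515, 0.479921)  len=0.4554
  (v0,v9,v5) [--+] → (1.3515, 1.3515, -0.479921)–(1.70024, 1.3515, 0)  len=0.5932
  (v5,v10,v6) [++-] → (1.07854, 1.3515, 0.635502)–(1.3515, 1.3515, 0.479921)  len=0.3142
  (v6,v10,v11) [-++] → (1.07854, 1.3515, 0.635502)–(0.925456, 1.3515, 0.7228)  len=0.1762
  (v6,v11,v7) [-+-] → (0.925456, 1.3515, 0.7228)–(0.216384, 1.3515, 0.627348)  len=0.7155
  (v7,v11,v12) [-+-] → (0.216384, 1.3515, 0.627348)–(0, 1.3515, 0.598233)  len=0.2183
  (v9,v13,v14) [--+] → (0, 1.3515, -0.598233)–(0.925456, 1.3515, -0.7228)  len=0.9338
  (v9,v14,v5) [-++] → (0.925456, 1.3515, -0.7228)–(1.3515, 1.3515, -0.479921)  len=0.4904
  (v11,v15,v16) [++-] → (-1.3515, 1.3515, 0.479921)–(-0.925456, 1.3515, 0.7228)  len=0.4904
  (v11,v16,v12) [+--] → (-0.925456, 1.3515, 0.7228)–(0, 1.3515, 0.598233)  len=0.9338
  (v13,v18,v14) [--+] → (-0.216384, 1.3515, -0.627348)–(0, 1.3515, -0.598233)  len=0.2183
  (v14,v18,v19) [+--] → (-0.216384, 1.3515, -0.627348)–(-0.925456, 1.3515, -0.7228)  len=0.7155
  (v14,v19,v10) [+-+] → (-0.925456, 1.3515, -0.7228)–(-1.07854, 1.3515, -0.635502)  len=0.1762
  (v10,v19,v15) [+-+] → (-1.07854, 1.3515, -0.635502)–(-1.3515, 1.3515, -0.479921)  len=0.3142
  (v15,v20,v16) [+--] → (-1.70024, 1.3515, 0)–(-1.3515, 1.3515, 0.479921)  len=0.5932
  (v19,v24,v15) [--+] → (-1.61921, 1.3515, -0.111534)–(-1.3515, 1.3515, -0.479921)  len=0.4554
  (v15,v24,v20) [+--] → (-1.61921, 1.3515, -0.111534)–(-1.70024, 1.3515, 0)  len=0.1379

Chained into 1 loop(s):
  loop 1: 18 segments, perimeter = 8.0698
Total perimeter = 8.070


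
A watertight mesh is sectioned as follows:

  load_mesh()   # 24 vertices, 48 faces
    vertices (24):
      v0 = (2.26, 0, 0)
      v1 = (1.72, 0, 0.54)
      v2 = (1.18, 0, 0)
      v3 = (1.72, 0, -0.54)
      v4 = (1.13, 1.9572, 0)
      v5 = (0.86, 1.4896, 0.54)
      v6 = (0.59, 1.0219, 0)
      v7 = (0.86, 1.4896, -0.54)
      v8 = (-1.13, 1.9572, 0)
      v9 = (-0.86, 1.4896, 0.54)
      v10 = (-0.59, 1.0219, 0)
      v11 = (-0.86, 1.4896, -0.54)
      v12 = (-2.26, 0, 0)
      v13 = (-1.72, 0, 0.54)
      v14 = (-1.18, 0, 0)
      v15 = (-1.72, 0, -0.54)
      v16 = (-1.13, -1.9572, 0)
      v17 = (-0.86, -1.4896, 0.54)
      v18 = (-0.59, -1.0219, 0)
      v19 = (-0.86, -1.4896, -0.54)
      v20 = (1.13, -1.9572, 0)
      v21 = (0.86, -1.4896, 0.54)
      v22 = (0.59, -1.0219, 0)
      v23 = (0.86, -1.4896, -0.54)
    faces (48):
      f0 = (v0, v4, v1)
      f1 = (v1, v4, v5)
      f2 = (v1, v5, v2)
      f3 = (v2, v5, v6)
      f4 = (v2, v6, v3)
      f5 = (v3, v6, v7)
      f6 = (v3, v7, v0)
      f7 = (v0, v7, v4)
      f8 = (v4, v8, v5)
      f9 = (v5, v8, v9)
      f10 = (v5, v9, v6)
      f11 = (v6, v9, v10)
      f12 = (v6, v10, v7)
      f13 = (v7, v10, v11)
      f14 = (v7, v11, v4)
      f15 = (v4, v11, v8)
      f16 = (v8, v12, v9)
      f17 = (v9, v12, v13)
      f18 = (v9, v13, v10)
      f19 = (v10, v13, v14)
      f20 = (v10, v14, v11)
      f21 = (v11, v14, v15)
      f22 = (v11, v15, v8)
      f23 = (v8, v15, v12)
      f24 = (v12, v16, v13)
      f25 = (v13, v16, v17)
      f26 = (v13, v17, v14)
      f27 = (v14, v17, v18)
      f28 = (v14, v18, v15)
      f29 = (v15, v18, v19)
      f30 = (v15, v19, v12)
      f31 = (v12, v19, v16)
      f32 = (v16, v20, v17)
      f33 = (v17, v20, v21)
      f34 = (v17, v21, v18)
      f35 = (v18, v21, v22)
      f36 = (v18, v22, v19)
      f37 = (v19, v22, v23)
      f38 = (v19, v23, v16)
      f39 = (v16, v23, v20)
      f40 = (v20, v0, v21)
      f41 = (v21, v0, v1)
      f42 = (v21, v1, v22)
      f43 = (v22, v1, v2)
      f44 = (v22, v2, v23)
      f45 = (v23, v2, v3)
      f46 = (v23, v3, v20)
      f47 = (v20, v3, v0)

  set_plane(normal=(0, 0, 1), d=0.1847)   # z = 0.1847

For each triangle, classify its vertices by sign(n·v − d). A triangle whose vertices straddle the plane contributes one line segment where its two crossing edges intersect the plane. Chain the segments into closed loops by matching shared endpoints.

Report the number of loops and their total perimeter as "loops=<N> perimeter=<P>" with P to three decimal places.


Straddling triangles (24 of 48):
  (v0,v4,v1) [--+] → (1.3318, 1.28777, 0.1847)–(2.0753, 0, 0.1847)  len=1.4870
  (v1,v4,v5) [+-+] → (1.3318, 1.28777, 0.1847)–(1.03765, 1.79726, 0.1847)  len=0.5883
  (v1,v5,v2) [++-] → (1.07055, 0.509498, 0.1847)–(1.3647, 0, 0.1847)  len=0.5883
  (v2,v5,v6) [-+-] → (1.07055, 0.509498, 0.1847)–(0.68235, 1.18187, 0.1847)  len=0.7764
  (v4,v8,v5) [--+] → (-0.449346, 1.79726, 0.1847)–(1.03765, 1.79726, 0.1847)  len=1.4870
  (v5,v8,v9) [+-+] → (-0.449346, 1.79726, 0.1847)–(-1.03765, 1.79726, 0.1847)  len=0.5883
  (v5,v9,v6) [++-] → (0.0940463, 1.18187, 0.1847)–(0.68235, 1.18187, 0.1847)  len=0.5883
  (v6,v9,v10) [-+-] → (0.0940463, 1.18187, 0.1847)–(-0.68235, 1.18187, 0.1847)  len=0.7764
  (v8,v12,v9) [--+] → (-1.78115, 0.509498, 0.1847)–(-1.03765, 1.79726, 0.1847)  len=1.4870
  (v9,v12,v13) [+-+] → (-1.78115, 0.509498, 0.1847)–(-2.0753, 0, 0.1847)  len=0.5883
  (v9,v13,v10) [++-] → (-0.976502, 0.672372, 0.1847)–(-0.68235, 1.18187, 0.1847)  len=0.5883
  (v10,v13,v14) [-+-] → (-0.976502, 0.672372, 0.1847)–(-1.3647, 0, 0.1847)  len=0.7764
  (v12,v16,v13) [--+] → (-1.3318, -1.28777, 0.1847)–(-2.0753, 0, 0.1847)  len=1.4870
  (v13,v16,v17) [+-+] → (-1.3318, -1.28777, 0.1847)–(-1.03765, -1.79726, 0.1847)  len=0.5883
  (v13,v17,v14) [++-] → (-1.07055, -0.509498, 0.1847)–(-1.3647, 0, 0.1847)  len=0.5883
  (v14,v17,v18) [-+-] → (-1.07055, -0.509498, 0.1847)–(-0.68235, -1.18187, 0.1847)  len=0.7764
  (v16,v20,v17) [--+] → (0.449346, -1.79726, 0.1847)–(-1.03765, -1.79726, 0.1847)  len=1.4870
  (v17,v20,v21) [+-+] → (0.449346, -1.79726, 0.1847)–(1.03765, -1.79726, 0.1847)  len=0.5883
  (v17,v21,v18) [++-] → (-0.0940463, -1.18187, 0.1847)–(-0.68235, -1.18187, 0.1847)  len=0.5883
  (v18,v21,v22) [-+-] → (-0.0940463, -1.18187, 0.1847)–(0.68235, -1.18187, 0.1847)  len=0.7764
  (v20,v0,v21) [--+] → (1.78115, -0.509498, 0.1847)–(1.03765, -1.79726, 0.1847)  len=1.4870
  (v21,v0,v1) [+-+] → (1.78115, -0.509498, 0.1847)–(2.0753, 0, 0.1847)  len=0.5883
  (v21,v1,v22) [++-] → (0.976502, -0.672372, 0.1847)–(0.68235, -1.18187, 0.1847)  len=0.5883
  (v22,v1,v2) [-+-] → (0.976502, -0.672372, 0.1847)–(1.3647, 0, 0.1847)  len=0.7764

Chained into 2 loop(s):
  loop 1: 12 segments, perimeter = 12.4518
  loop 2: 12 segments, perimeter = 8.1882
Total perimeter = 20.640

loops=2 perimeter=20.640


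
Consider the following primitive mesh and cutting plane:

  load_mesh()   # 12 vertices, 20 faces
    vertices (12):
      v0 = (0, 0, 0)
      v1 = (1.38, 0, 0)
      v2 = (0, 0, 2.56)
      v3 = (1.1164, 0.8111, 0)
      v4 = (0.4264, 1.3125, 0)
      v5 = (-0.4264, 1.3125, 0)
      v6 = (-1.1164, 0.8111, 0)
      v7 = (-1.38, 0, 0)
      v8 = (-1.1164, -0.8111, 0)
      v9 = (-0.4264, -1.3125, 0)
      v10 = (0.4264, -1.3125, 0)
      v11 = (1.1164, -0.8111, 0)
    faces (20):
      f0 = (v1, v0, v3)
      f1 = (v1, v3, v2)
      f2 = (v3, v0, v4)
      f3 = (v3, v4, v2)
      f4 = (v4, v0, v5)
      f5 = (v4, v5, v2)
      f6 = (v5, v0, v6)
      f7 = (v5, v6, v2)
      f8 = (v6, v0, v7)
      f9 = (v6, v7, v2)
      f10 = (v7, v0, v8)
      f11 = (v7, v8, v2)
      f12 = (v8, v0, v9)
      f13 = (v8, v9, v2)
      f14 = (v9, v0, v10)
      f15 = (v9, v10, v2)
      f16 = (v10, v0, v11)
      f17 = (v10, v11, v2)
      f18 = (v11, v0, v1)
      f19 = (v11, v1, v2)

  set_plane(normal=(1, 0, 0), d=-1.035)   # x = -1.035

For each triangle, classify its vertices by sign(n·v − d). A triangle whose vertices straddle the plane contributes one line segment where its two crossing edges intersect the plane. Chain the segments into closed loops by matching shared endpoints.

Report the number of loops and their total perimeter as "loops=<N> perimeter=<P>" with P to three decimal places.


loops=1 perimeter=3.939

Straddling triangles (8 of 20):
  (v5,v0,v6) [++-] → (-1.035, 0.75196, 0)–(-1.035, 0.870251, 0)  len=0.1183
  (v5,v6,v2) [+-+] → (-1.035, 0.870251, 0)–(-1.035, 0.75196, 0.186657)  len=0.2210
  (v6,v0,v7) [-+-] → (-1.035, 0.75196, 0)–(-1.035, 0, 0)  len=0.7520
  (v6,v7,v2) [--+] → (-1.035, 0, 0.64)–(-1.035, 0.75196, 0.186657)  len=0.8780
  (v7,v0,v8) [-+-] → (-1.035, 0, 0)–(-1.035, -0.75196, 0)  len=0.7520
  (v7,v8,v2) [--+] → (-1.035, -0.75196, 0.186657)–(-1.035, 0, 0.64)  len=0.8780
  (v8,v0,v9) [-++] → (-1.035, -0.75196, 0)–(-1.035, -0.870251, 0)  len=0.1183
  (v8,v9,v2) [-++] → (-1.035, -0.870251, 0)–(-1.035, -0.75196, 0.186657)  len=0.2210

Chained into 1 loop(s):
  loop 1: 8 segments, perimeter = 3.9386
Total perimeter = 3.939


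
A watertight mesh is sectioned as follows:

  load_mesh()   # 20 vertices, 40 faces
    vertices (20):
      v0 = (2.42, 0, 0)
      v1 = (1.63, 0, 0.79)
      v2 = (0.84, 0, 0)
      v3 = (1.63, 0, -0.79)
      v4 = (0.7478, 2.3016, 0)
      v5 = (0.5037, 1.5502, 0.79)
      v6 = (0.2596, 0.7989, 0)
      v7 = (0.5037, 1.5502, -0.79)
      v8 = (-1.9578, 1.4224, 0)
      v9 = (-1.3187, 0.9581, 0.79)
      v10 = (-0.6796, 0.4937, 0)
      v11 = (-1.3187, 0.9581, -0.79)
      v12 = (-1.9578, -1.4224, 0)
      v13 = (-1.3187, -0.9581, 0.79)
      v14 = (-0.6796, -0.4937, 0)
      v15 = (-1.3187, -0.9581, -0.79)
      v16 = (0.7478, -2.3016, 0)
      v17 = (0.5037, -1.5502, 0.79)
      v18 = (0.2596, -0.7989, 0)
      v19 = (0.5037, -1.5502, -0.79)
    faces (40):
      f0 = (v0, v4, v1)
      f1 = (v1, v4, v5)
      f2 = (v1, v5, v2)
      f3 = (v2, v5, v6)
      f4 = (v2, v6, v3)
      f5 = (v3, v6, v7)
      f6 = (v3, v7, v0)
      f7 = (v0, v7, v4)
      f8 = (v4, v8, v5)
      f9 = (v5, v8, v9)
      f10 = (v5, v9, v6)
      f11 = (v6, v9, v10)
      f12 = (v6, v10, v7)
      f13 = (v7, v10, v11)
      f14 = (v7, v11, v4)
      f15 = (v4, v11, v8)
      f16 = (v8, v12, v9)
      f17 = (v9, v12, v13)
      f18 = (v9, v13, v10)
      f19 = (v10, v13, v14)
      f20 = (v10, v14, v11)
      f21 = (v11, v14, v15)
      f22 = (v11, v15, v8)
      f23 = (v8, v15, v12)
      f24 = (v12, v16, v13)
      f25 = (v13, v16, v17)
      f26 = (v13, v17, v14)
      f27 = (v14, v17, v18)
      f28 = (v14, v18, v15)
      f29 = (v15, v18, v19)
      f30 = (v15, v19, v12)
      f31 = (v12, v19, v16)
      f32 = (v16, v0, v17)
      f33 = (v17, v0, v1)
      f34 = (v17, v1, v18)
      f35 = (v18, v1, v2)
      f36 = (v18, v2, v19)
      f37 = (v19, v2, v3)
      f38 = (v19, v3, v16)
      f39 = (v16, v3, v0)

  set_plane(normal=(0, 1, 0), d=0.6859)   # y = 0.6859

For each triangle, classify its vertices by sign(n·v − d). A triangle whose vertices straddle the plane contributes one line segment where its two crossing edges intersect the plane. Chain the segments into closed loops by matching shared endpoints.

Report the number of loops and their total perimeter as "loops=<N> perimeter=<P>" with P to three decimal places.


loops=2 perimeter=9.525

Straddling triangles (18 of 40):
  (v0,v4,v1) [-+-] → (1.92167, 0.6859, 0)–(1.3671, 0.6859, 0.554572)  len=0.7843
  (v1,v4,v5) [-++] → (1.3671, 0.6859, 0.554572)–(1.13166, 0.6859, 0.79)  len=0.3330
  (v1,v5,v2) [-+-] → (1.13166, 0.6859, 0.79)–(0.691201, 0.6859, 0.349543)  len=0.6229
  (v2,v5,v6) [-++] → (0.691201, 0.6859, 0.349543)–(0.341694, 0.6859, 0)  len=0.4943
  (v2,v6,v3) [-+-] → (0.341694, 0.6859, 0)–(0.453436, 0.6859, -0.111741)  len=0.1580
  (v3,v6,v7) [-++] → (0.453436, 0.6859, -0.111741)–(1.13166, 0.6859, -0.79)  len=0.9592
  (v3,v7,v0) [-+-] → (1.13166, 0.6859, -0.79)–(1.57212, 0.6859, -0.349543)  len=0.6229
  (v0,v7,v4) [-++] → (1.57212, 0.6859, -0.349543)–(1.92167, 0.6859, 0)  len=0.4943
  (v6,v9,v10) [++-] → (-0.944103, 0.6859, 0.326955)–(-0.0881379, 0.6859, 0)  len=0.9163
  (v6,v10,v7) [+-+] → (-0.0881379, 0.6859, 0)–(-0.464332, 0.6859, -0.143718)  len=0.4027
  (v7,v10,v11) [+-+] → (-0.464332, 0.6859, -0.143718)–(-0.944103, 0.6859, -0.326955)  len=0.5136
  (v8,v12,v9) [+-+] → (-1.9578, 0.6859, 0)–(-1.39178, 0.6859, 0.699667)  len=0.9000
  (v9,v12,v13) [+--] → (-1.39178, 0.6859, 0.699667)–(-1.3187, 0.6859, 0.79)  len=0.1162
  (v9,v13,v10) [+--] → (-1.3187, 0.6859, 0.79)–(-0.944103, 0.6859, 0.326955)  len=0.5956
  (v10,v14,v11) [--+] → (-1.19887, 0.6859, -0.641882)–(-0.944103, 0.6859, -0.326955)  len=0.4051
  (v11,v14,v15) [+--] → (-1.19887, 0.6859, -0.641882)–(-1.3187, 0.6859, -0.79)  len=0.1905
  (v11,v15,v8) [+-+] → (-1.3187, 0.6859, -0.79)–(-1.76007, 0.6859, -0.244417)  len=0.7018
  (v8,v15,v12) [+--] → (-1.76007, 0.6859, -0.244417)–(-1.9578, 0.6859, 0)  len=0.3144

Chained into 2 loop(s):
  loop 1: 8 segments, perimeter = 4.4689
  loop 2: 10 segments, perimeter = 5.0560
Total perimeter = 9.525


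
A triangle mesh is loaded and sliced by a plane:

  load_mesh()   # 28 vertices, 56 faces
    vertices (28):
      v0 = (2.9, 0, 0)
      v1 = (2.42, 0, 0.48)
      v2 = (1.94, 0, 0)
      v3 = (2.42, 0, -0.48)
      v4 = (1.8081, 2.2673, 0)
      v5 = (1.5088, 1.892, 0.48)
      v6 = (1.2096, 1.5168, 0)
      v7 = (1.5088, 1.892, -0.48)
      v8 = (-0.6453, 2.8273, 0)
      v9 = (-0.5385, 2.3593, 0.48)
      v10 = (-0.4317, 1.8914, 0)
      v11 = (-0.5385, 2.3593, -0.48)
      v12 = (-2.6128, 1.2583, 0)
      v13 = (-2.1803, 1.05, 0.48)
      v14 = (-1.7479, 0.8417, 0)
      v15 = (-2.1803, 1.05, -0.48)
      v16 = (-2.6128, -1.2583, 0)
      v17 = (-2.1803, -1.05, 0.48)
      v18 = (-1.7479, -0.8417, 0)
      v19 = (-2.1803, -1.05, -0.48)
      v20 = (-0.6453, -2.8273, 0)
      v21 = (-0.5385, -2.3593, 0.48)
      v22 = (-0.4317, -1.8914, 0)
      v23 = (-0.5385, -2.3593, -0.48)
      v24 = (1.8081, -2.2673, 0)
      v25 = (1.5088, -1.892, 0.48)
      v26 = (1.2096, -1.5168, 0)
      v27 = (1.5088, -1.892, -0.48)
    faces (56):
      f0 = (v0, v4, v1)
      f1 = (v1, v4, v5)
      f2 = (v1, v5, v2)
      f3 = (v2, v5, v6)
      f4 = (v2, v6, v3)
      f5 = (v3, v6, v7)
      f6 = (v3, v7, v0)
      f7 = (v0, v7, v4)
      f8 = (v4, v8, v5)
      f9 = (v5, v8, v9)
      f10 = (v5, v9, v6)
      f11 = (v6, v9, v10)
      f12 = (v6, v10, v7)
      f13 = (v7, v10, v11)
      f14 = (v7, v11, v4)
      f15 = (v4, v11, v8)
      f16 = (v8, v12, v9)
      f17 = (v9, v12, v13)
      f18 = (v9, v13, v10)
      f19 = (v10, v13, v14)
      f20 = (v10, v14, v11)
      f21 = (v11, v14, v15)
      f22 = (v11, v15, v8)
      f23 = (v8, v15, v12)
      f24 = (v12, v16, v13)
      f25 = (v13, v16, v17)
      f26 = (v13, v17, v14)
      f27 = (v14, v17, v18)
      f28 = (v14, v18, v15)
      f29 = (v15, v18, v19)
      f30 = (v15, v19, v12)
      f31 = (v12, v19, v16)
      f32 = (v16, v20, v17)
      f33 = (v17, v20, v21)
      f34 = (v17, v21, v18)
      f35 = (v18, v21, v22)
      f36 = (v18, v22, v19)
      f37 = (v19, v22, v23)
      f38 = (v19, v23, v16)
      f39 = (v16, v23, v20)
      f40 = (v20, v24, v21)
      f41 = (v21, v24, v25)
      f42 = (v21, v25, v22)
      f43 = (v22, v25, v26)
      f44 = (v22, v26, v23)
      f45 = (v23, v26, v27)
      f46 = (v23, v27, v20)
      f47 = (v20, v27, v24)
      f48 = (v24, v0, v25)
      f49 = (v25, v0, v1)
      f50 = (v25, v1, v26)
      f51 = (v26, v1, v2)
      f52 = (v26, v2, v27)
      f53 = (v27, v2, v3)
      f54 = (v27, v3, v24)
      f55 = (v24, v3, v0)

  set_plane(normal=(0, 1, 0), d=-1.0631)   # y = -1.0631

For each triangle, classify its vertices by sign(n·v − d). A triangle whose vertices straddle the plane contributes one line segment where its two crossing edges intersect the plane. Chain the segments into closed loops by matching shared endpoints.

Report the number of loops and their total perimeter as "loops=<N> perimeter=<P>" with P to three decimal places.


Straddling triangles (18 of 56):
  (v12,v16,v13) [+-+] → (-2.6128, -1.0631, 0)–(-2.57623, -1.0631, 0.0405909)  len=0.0546
  (v13,v16,v17) [+-+] → (-2.57623, -1.0631, 0.0405909)–(-2.2075, -1.0631, 0.449813)  len=0.5508
  (v12,v19,v16) [++-] → (-2.2075, -1.0631, -0.449813)–(-2.6128, -1.0631, 0)  len=0.6055
  (v16,v20,v17) [--+] → (-2.16899, -1.0631, 0.476462)–(-2.2075, -1.0631, 0.449813)  len=0.0468
  (v17,v20,v21) [+--] → (-2.16899, -1.0631, 0.476462)–(-2.16387, -1.0631, 0.48)  len=0.0062
  (v17,v21,v18) [+-+] → (-2.16387, -1.0631, 0.48)–(-1.57146, -1.0631, 0.0700264)  len=0.7204
  (v18,v21,v22) [+--] → (-1.57146, -1.0631, 0.0700264)–(-1.47029, -1.0631, 0)  len=0.1230
  (v18,v22,v19) [+-+] → (-1.47029, -1.0631, 0)–(-2.15308, -1.0631, -0.472527)  len=0.8303
  (v19,v22,v23) [+--] → (-2.15308, -1.0631, -0.472527)–(-2.16387, -1.0631, -0.48)  len=0.0131
  (v19,v23,v16) [+--] → (-2.16387, -1.0631, -0.48)–(-2.2075, -1.0631, -0.449813)  len=0.0531
  (v24,v0,v25) [-+-] → (2.38803, -1.0631, 0)–(2.1183, -1.0631, 0.269708)  len=0.3814
  (v25,v0,v1) [-++] → (2.1183, -1.0631, 0.269708)–(1.908, -1.0631, 0.48)  len=0.2974
  (v25,v1,v26) [-+-] → (1.908, -1.0631, 0.48)–(1.57165, -1.0631, 0.143576)  len=0.4757
  (v26,v1,v2) [-++] → (1.57165, -1.0631, 0.143576)–(1.42807, -1.0631, 0)  len=0.2030
  (v26,v2,v27) [-+-] → (1.42807, -1.0631, 0)–(1.69771, -1.0631, -0.269708)  len=0.3814
  (v27,v2,v3) [-++] → (1.69771, -1.0631, -0.269708)–(1.908, -1.0631, -0.48)  len=0.2974
  (v27,v3,v24) [-+-] → (1.908, -1.0631, -0.48)–(2.13309, -1.0631, -0.254936)  len=0.3183
  (v24,v3,v0) [-++] → (2.13309, -1.0631, -0.254936)–(2.38803, -1.0631, 0)  len=0.3605

Chained into 2 loop(s):
  loop 1: 10 segments, perimeter = 3.0040
  loop 2: 8 segments, perimeter = 2.7152
Total perimeter = 5.719

loops=2 perimeter=5.719


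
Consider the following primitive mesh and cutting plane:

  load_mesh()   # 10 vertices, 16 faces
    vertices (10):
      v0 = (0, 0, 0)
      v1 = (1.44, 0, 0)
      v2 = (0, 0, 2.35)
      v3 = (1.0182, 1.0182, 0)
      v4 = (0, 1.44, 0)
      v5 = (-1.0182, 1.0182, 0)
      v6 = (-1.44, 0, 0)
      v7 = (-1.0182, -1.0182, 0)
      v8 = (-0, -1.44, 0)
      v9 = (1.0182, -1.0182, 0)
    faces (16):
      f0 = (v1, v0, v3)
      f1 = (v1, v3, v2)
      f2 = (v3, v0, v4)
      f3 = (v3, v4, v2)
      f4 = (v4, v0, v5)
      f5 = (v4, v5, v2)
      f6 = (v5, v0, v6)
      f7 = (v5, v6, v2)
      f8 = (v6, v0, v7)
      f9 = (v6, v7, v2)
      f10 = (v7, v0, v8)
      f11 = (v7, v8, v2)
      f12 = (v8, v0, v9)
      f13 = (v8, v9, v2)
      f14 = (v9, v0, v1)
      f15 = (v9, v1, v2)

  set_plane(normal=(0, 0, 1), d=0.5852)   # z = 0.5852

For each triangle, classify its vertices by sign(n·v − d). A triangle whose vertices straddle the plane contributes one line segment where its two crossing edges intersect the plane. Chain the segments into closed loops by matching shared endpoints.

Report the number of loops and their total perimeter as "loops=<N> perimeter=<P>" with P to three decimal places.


Straddling triangles (8 of 16):
  (v1,v3,v2) [--+] → (0.764647, 0.764647, 0.5852)–(1.08141, 0, 0.5852)  len=0.8277
  (v3,v4,v2) [--+] → (0, 1.08141, 0.5852)–(0.764647, 0.764647, 0.5852)  len=0.8277
  (v4,v5,v2) [--+] → (-0.764647, 0.764647, 0.5852)–(0, 1.08141, 0.5852)  len=0.8277
  (v5,v6,v2) [--+] → (-1.08141, 0, 0.5852)–(-0.764647, 0.764647, 0.5852)  len=0.8277
  (v6,v7,v2) [--+] → (-0.764647, -0.764647, 0.5852)–(-1.08141, 0, 0.5852)  len=0.8277
  (v7,v8,v2) [--+] → (0, -1.08141, 0.5852)–(-0.764647, -0.764647, 0.5852)  len=0.8277
  (v8,v9,v2) [--+] → (0.764647, -0.764647, 0.5852)–(0, -1.08141, 0.5852)  len=0.8277
  (v9,v1,v2) [--+] → (1.08141, 0, 0.5852)–(0.764647, -0.764647, 0.5852)  len=0.8277

Chained into 1 loop(s):
  loop 1: 8 segments, perimeter = 6.6213
Total perimeter = 6.621

loops=1 perimeter=6.621


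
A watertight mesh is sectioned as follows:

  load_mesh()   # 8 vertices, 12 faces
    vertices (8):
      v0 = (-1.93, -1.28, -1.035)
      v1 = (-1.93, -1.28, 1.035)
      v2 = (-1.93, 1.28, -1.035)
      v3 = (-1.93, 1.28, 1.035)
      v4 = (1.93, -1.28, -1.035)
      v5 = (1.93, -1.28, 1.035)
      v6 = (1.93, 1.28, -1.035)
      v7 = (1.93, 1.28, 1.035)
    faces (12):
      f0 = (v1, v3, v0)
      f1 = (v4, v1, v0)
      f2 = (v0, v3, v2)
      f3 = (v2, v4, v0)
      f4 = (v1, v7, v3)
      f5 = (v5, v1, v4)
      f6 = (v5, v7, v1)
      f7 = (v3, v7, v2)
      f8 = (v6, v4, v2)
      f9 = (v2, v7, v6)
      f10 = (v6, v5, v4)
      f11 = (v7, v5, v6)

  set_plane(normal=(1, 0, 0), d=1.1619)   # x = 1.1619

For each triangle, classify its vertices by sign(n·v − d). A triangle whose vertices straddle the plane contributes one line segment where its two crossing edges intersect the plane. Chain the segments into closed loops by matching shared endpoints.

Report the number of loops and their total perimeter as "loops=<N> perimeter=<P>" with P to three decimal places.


Straddling triangles (8 of 12):
  (v4,v1,v0) [+--] → (1.1619, -1.28, -0.623091)–(1.1619, -1.28, -1.035)  len=0.4119
  (v2,v4,v0) [-+-] → (1.1619, -0.770587, -1.035)–(1.1619, -1.28, -1.035)  len=0.5094
  (v1,v7,v3) [-+-] → (1.1619, 0.770587, 1.035)–(1.1619, 1.28, 1.035)  len=0.5094
  (v5,v1,v4) [+-+] → (1.1619, -1.28, 1.035)–(1.1619, -1.28, -0.623091)  len=1.6581
  (v5,v7,v1) [++-] → (1.1619, 0.770587, 1.035)–(1.1619, -1.28, 1.035)  len=2.0506
  (v3,v7,v2) [-+-] → (1.1619, 1.28, 1.035)–(1.1619, 1.28, 0.623091)  len=0.4119
  (v6,v4,v2) [++-] → (1.1619, -0.770587, -1.035)–(1.1619, 1.28, -1.035)  len=2.0506
  (v2,v7,v6) [-++] → (1.1619, 1.28, 0.623091)–(1.1619, 1.28, -1.035)  len=1.6581

Chained into 1 loop(s):
  loop 1: 8 segments, perimeter = 9.2600
Total perimeter = 9.260

loops=1 perimeter=9.260


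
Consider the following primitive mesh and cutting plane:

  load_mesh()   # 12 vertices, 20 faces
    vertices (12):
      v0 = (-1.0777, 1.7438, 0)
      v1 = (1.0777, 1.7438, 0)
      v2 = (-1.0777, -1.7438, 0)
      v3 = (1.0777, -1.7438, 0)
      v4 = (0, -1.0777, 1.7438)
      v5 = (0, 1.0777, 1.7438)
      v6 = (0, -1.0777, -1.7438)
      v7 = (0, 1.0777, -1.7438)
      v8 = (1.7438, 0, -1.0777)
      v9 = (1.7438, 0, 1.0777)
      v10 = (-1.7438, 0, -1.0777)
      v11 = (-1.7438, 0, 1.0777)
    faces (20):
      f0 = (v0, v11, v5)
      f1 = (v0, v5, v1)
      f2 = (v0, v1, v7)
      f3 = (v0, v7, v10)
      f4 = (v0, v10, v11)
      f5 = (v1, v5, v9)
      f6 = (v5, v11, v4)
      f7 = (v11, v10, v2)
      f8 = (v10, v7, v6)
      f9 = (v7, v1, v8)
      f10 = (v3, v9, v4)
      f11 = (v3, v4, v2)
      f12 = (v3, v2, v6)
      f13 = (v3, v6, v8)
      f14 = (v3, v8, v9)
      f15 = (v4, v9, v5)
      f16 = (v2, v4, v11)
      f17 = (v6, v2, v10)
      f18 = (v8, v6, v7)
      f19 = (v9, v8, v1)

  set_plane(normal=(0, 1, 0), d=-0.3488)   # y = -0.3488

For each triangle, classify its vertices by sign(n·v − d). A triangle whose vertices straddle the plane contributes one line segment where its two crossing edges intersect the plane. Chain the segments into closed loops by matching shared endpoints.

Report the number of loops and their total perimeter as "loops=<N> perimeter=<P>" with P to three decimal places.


loops=1 perimeter=10.938

Straddling triangles (10 of 20):
  (v5,v11,v4) [++-] → (-1.17942, -0.3488, 1.29328)–(0, -0.3488, 1.7438)  len=1.2625
  (v11,v10,v2) [++-] → (-1.61056, -0.3488, -0.862135)–(-1.61056, -0.3488, 0.862135)  len=1.7243
  (v10,v7,v6) [++-] → (0, -0.3488, -1.7438)–(-1.17942, -0.3488, -1.29328)  len=1.2625
  (v3,v9,v4) [-+-] → (1.61056, -0.3488, 0.862135)–(1.17942, -0.3488, 1.29328)  len=0.6097
  (v3,v6,v8) [--+] → (1.17942, -0.3488, -1.29328)–(1.61056, -0.3488, -0.862135)  len=0.6097
  (v3,v8,v9) [-++] → (1.61056, -0.3488, -0.862135)–(1.61056, -0.3488, 0.862135)  len=1.7243
  (v4,v9,v5) [-++] → (1.17942, -0.3488, 1.29328)–(0, -0.3488, 1.7438)  len=1.2625
  (v2,v4,v11) [--+] → (-1.17942, -0.3488, 1.29328)–(-1.61056, -0.3488, 0.862135)  len=0.6097
  (v6,v2,v10) [--+] → (-1.61056, -0.3488, -0.862135)–(-1.17942, -0.3488, -1.29328)  len=0.6097
  (v8,v6,v7) [+-+] → (1.17942, -0.3488, -1.29328)–(0, -0.3488, -1.7438)  len=1.2625

Chained into 1 loop(s):
  loop 1: 10 segments, perimeter = 10.9376
Total perimeter = 10.938


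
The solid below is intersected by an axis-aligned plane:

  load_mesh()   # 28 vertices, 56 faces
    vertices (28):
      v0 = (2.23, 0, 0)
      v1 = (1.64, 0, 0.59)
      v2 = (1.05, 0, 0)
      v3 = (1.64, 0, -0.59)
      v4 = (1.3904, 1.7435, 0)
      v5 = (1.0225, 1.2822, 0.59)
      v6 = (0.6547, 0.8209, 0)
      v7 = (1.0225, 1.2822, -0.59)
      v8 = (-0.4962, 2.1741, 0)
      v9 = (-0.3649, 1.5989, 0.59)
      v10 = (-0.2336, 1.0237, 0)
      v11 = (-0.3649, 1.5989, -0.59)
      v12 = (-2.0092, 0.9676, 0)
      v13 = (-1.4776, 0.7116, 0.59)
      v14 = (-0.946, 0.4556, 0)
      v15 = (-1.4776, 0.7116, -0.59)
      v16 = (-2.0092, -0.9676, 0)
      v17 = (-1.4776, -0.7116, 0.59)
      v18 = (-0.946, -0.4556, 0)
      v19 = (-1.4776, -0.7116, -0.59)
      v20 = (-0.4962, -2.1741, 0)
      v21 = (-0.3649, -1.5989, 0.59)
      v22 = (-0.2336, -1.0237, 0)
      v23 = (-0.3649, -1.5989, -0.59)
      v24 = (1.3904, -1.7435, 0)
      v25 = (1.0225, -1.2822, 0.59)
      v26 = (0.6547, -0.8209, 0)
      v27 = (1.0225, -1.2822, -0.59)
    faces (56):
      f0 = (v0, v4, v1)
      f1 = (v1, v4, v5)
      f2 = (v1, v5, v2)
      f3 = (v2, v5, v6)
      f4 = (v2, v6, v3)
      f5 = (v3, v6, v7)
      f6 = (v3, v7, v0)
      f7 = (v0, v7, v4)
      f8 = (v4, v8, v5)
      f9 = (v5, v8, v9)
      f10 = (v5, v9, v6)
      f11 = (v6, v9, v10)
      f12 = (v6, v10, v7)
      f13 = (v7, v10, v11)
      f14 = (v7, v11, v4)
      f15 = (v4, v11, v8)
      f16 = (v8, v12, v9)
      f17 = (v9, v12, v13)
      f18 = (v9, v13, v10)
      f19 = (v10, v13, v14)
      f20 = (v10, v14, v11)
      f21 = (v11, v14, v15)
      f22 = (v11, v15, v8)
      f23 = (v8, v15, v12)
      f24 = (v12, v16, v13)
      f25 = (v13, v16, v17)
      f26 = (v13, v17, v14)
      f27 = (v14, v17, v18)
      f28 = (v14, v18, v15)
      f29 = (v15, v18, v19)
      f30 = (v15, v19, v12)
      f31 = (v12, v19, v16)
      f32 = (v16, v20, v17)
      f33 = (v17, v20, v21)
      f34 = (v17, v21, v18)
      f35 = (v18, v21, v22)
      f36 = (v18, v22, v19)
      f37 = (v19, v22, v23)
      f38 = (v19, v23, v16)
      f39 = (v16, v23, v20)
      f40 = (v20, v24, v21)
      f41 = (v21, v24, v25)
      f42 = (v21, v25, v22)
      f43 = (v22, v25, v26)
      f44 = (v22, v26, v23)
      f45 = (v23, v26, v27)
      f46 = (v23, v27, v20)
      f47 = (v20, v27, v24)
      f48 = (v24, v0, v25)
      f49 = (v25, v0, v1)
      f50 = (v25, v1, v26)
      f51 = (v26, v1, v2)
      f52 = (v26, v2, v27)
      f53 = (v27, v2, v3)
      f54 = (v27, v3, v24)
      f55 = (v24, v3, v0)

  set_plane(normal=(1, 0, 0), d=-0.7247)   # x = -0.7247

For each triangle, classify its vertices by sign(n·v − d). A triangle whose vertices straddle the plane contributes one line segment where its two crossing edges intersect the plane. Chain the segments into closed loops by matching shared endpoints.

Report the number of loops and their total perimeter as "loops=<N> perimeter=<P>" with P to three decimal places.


loops=2 perimeter=7.202

Straddling triangles (16 of 56):
  (v8,v12,v9) [+-+] → (-0.7247, 1.99189, 0)–(-0.7247, 1.46076, 0.460898)  len=0.7032
  (v9,v12,v13) [+--] → (-0.7247, 1.46076, 0.460898)–(-0.7247, 1.31198, 0.59)  len=0.1970
  (v9,v13,v10) [+-+] → (-0.7247, 1.31198, 0.59)–(-0.7247, 0.900491, 0.232917)  len=0.5448
  (v10,v13,v14) [+--] → (-0.7247, 0.900491, 0.232917)–(-0.7247, 0.632075, 0)  len=0.3554
  (v10,v14,v11) [+-+] → (-0.7247, 0.632075, 0)–(-0.7247, 0.891002, -0.224689)  len=0.3428
  (v11,v14,v15) [+--] → (-0.7247, 0.891002, -0.224689)–(-0.7247, 1.31198, -0.59)  len=0.5574
  (v11,v15,v8) [+-+] → (-0.7247, 1.31198, -0.59)–(-0.7247, 1.83359, -0.13737)  len=0.6906
  (v8,v15,v12) [+--] → (-0.7247, 1.83359, -0.13737)–(-0.7247, 1.99189, 0)  len=0.2096
  (v16,v20,v17) [-+-] → (-0.7247, -1.99189, 0)–(-0.7247, -1.83359, 0.13737)  len=0.2096
  (v17,v20,v21) [-++] → (-0.7247, -1.83359, 0.13737)–(-0.7247, -1.31198, 0.59)  len=0.6906
  (v17,v21,v18) [-+-] → (-0.7247, -1.31198, 0.59)–(-0.7247, -0.891002, 0.224689)  len=0.5574
  (v18,v21,v22) [-++] → (-0.7247, -0.891002, 0.224689)–(-0.7247, -0.632075, 0)  len=0.3428
  (v18,v22,v19) [-+-] → (-0.7247, -0.632075, 0)–(-0.7247, -0.900491, -0.232917)  len=0.3554
  (v19,v22,v23) [-++] → (-0.7247, -0.900491, -0.232917)–(-0.7247, -1.31198, -0.59)  len=0.5448
  (v19,v23,v16) [-+-] → (-0.7247, -1.31198, -0.59)–(-0.7247, -1.46076, -0.460898)  len=0.1970
  (v16,v23,v20) [-++] → (-0.7247, -1.46076, -0.460898)–(-0.7247, -1.99189, 0)  len=0.7032

Chained into 2 loop(s):
  loop 1: 8 segments, perimeter = 3.6008
  loop 2: 8 segments, perimeter = 3.6008
Total perimeter = 7.202
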